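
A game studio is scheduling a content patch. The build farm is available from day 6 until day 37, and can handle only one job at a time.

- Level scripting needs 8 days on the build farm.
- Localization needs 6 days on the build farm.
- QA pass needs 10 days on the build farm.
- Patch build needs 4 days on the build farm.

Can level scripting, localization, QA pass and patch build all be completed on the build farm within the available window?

The build farm window is 37 − 6 = 31 days.
Running back to back, the jobs need 8 + 6 + 10 + 4 = 28 days on the build farm.
Since 28 ≤ 31, they fit within the window.

Yes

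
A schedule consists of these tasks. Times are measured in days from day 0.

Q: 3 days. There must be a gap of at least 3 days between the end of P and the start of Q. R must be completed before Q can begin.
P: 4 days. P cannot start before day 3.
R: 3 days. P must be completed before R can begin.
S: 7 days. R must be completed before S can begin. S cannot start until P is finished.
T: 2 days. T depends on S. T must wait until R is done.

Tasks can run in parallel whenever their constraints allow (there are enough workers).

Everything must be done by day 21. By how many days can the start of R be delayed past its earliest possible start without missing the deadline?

P cannot begin until its own release at day 3. It runs from day 3 to 3 + 4 = day 7.
R waits on P (finishes day 7), so it starts at day 7 and finishes at 7 + 3 = day 10.

Working backward from the deadline:
Q has no dependents, so it just needs to finish by day 21. Starting by 21 − 3 = day 18 achieves that.
Nothing follows T; the deadline of day 21 is its only limit. It must start by 21 − 2 = day 19.
S feeds into T (must start by day 19); so S must finish by day 19 and therefore start by day 12.
R feeds Q (must start by day 18); S (must start by day 12); T (must start by day 19). Taking the minimum, R must finish by day 12 and start by 12 − 3 = day 9.
So R can start as early as day 7 and as late as day 9, giving 9 − 7 = 2 days of slack.

2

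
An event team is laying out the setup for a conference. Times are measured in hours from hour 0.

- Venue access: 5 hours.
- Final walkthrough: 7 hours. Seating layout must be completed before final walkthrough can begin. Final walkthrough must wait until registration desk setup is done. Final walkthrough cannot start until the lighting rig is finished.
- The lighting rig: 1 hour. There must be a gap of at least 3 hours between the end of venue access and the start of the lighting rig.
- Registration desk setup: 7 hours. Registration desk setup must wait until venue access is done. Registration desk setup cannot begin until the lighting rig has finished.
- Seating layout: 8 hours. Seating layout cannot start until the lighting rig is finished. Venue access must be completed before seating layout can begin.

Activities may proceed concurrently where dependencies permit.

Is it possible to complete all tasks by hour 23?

No

Nothing blocks venue access, so it runs from hour 0 to hour 5.
The lighting rig cannot begin until venue access (finishes hour 5, plus 3-hour gap → hour 8). It runs from hour 8 to 8 + 1 = hour 9.
Registration desk setup has to wait for venue access (finishes hour 5); the lighting rig (finishes hour 9). The latest of these is hour 9, so registration desk setup runs hour 9 to 9 + 7 = hour 16.
Seating layout has to wait for the lighting rig (finishes hour 9); venue access (finishes hour 5). The latest of these is hour 9, so seating layout runs hour 9 to 9 + 8 = hour 17.
For final walkthrough: seating layout (finishes hour 17); registration desk setup (finishes hour 16); the lighting rig (finishes hour 9). Taking the maximum gives a start of hour 17, and it finishes at 17 + 7 = hour 24.
The earliest everything can be done is hour 24, which is after the deadline of 23, so it is not possible.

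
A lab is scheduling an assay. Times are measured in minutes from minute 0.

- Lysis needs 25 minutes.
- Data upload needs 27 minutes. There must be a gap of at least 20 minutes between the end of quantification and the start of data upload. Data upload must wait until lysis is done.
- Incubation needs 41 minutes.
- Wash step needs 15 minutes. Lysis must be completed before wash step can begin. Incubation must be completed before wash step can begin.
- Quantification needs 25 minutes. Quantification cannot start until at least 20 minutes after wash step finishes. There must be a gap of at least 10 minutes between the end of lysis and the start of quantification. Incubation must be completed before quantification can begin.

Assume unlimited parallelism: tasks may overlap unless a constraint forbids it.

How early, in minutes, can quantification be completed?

101

Incubation has no prerequisites, so it starts at minute 0 and finishes at minute 41.
Lysis has no prerequisites, so it starts at minute 0 and finishes at minute 25.
Wash step has to wait for lysis (finishes minute 25); incubation (finishes minute 41). The latest of these is minute 41, so wash step runs minute 41 to 41 + 15 = minute 56.
Quantification has to wait for wash step (finishes minute 56, plus 20-minute gap → minute 76); lysis (finishes minute 25, plus 10-minute gap → minute 35); incubation (finishes minute 41). The latest of these is minute 76, so quantification runs minute 76 to 76 + 25 = minute 101.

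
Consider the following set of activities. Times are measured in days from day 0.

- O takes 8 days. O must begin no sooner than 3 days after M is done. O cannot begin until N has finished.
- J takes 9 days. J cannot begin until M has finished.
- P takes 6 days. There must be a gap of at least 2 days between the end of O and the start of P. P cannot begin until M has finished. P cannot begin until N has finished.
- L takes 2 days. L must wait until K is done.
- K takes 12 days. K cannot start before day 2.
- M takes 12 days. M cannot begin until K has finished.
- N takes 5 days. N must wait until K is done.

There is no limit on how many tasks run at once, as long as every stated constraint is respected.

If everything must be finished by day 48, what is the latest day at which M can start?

17

To finish by day 48, J (duration 9) must start no later than day 39.
Nothing follows P; the deadline of day 48 is its only limit. It must start by 48 − 6 = day 42.
O has to be done before P (must start by day 42, minus 2-day gap → day 40). That means finishing by day 40, i.e. starting by 40 − 8 = day 32.
M must finish in time for J (must start by day 39); O (must start by day 32, minus 3-day gap → day 29); P (must start by day 42). The tightest is day 29, so M must start by 29 − 12 = day 17.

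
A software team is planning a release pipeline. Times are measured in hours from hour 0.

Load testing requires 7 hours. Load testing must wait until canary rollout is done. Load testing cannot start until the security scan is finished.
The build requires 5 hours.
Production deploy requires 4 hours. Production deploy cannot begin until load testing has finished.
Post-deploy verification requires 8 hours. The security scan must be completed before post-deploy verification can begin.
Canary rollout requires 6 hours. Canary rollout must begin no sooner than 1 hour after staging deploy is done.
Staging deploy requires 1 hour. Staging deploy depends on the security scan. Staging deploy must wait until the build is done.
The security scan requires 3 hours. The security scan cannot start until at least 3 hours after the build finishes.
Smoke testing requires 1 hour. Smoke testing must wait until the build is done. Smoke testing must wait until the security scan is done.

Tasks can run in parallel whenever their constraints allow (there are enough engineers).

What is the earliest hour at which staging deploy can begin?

The build can start immediately at hour 0; it finishes at hour 5.
The security scan cannot begin until the build (finishes hour 5, plus 3-hour gap → hour 8). It runs from hour 8 to 8 + 3 = hour 11.
Staging deploy waits on the security scan (finishes hour 11); the build (finishes hour 5). The latest of these is hour 11, which is the earliest staging deploy can start.

11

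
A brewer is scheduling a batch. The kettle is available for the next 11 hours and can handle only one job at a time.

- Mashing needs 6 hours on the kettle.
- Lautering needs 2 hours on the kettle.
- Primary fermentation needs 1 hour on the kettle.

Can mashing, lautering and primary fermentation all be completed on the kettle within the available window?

Yes

Running back to back, the jobs need 6 + 2 + 1 = 9 hours on the kettle.
Since 9 ≤ 11, they fit within the window.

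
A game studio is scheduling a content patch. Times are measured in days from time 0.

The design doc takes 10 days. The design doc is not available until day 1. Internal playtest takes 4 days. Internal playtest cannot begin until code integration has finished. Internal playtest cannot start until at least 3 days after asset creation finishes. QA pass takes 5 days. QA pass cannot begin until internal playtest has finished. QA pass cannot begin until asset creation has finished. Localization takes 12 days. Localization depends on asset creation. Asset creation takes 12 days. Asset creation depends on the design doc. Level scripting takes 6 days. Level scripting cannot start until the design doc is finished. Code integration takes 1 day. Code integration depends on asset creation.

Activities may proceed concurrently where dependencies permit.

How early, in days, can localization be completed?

The design doc waits on its own release at day 1, so it starts at day 1 and finishes at 1 + 10 = day 11.
Asset creation cannot begin until the design doc (finishes day 11). It runs from day 11 to 11 + 12 = day 23.
Localization waits on asset creation (finishes day 23), so it starts at day 23 and finishes at 23 + 12 = day 35.

35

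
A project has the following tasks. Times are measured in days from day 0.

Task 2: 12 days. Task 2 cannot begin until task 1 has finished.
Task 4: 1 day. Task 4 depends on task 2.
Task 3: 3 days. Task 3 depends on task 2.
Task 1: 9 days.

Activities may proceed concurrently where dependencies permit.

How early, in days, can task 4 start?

Task 1 has no prerequisites, so it starts at day 0 and finishes at day 9.
After task 1 (finishes day 9), task 2 can start at day 9 and finishes at day 21.
Task 4 waits on task 2 (finishes day 21), so the earliest it can start is day 21.

21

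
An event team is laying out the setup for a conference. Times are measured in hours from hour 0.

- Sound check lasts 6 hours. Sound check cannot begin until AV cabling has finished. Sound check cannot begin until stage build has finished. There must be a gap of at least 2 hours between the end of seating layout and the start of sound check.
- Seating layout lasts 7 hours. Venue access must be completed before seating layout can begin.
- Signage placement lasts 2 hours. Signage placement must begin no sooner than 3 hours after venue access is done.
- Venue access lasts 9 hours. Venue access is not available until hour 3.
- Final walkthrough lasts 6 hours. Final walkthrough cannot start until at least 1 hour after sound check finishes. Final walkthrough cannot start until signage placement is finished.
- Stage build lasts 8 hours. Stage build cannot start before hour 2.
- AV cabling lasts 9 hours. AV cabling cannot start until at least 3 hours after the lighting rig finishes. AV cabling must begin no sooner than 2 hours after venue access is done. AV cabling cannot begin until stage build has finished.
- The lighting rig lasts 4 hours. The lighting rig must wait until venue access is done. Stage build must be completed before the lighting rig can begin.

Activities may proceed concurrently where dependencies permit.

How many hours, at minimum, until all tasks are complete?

After its own release at hour 2, stage build can start at hour 2 and finishes at hour 10.
Venue access cannot begin until its own release at hour 3. It runs from hour 3 to 3 + 9 = hour 12.
After venue access (finishes hour 12, plus 3-hour gap → hour 15), signage placement can start at hour 15 and finishes at hour 17.
Seating layout cannot begin until venue access (finishes hour 12). It runs from hour 12 to 12 + 7 = hour 19.
For the lighting rig: venue access (finishes hour 12); stage build (finishes hour 10). Taking the maximum gives a start of hour 12, and it finishes at 12 + 4 = hour 16.
AV cabling cannot start until the lighting rig (finishes hour 16, plus 3-hour gap → hour 19); venue access (finishes hour 12, plus 2-hour gap → hour 14); stage build (finishes hour 10). The controlling bound is hour 19, so AV cabling finishes at 19 + 9 = hour 28.
Sound check has to wait for AV cabling (finishes hour 28); stage build (finishes hour 10); seating layout (finishes hour 19, plus 2-hour gap → hour 21). The latest of these is hour 28, so sound check runs hour 28 to 28 + 6 = hour 34.
For final walkthrough: sound check (finishes hour 34, plus 1-hour gap → hour 35); signage placement (finishes hour 17). Taking the maximum gives a start of hour 35, and it finishes at 35 + 6 = hour 41.
All tasks are finished once the last one completes. Finish times: Venue access at 12, Stage build at 10, The lighting rig at 16, AV cabling at 28, Seating layout at 19, Signage placement at 17, Sound check at 34, Final walkthrough at 41. The latest is hour 41.

41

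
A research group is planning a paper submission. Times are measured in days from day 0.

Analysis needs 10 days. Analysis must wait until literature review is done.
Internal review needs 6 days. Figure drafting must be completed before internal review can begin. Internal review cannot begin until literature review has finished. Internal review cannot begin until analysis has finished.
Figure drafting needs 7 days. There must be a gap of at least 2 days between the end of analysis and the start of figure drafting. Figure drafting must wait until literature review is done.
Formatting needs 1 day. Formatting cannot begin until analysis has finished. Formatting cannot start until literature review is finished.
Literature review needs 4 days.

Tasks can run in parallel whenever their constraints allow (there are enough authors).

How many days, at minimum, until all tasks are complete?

Literature review has no prerequisites, so it starts at day 0 and finishes at day 4.
Analysis cannot begin until literature review (finishes day 4). It runs from day 4 to 4 + 10 = day 14.
For formatting: analysis (finishes day 14); literature review (finishes day 4). Taking the maximum gives a start of day 14, and it finishes at 14 + 1 = day 15.
Figure drafting needs all of analysis (finishes day 14, plus 2-day gap → day 16); literature review (finishes day 4). That puts its earliest start at day 16; it finishes at 16 + 7 = day 23.
Internal review cannot start until figure drafting (finishes day 23); literature review (finishes day 4); analysis (finishes day 14). The controlling bound is day 23, so internal review finishes at 23 + 6 = day 29.
All tasks are finished once the last one completes. Finish times: Literature review at 4, Analysis at 14, Figure drafting at 23, Internal review at 29, Formatting at 15. The latest is day 29.

29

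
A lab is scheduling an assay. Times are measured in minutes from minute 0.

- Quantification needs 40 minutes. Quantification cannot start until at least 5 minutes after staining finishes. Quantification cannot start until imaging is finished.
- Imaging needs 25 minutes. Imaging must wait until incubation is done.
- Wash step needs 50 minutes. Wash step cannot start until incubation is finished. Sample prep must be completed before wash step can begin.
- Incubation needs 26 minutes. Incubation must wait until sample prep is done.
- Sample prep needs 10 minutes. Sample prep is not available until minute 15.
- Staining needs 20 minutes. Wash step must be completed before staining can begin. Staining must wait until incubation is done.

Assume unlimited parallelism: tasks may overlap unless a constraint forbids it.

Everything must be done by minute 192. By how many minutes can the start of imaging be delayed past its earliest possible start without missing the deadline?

76

Sample prep waits on its own release at minute 15, so it starts at minute 15 and finishes at 15 + 10 = minute 25.
Incubation waits on sample prep (finishes minute 25), so it starts at minute 25 and finishes at 25 + 26 = minute 51.
After incubation (finishes minute 51), imaging can start at minute 51 and finishes at minute 76.

Working backward from the deadline:
Nothing follows quantification; the deadline of minute 192 is its only limit. It must start by 192 − 40 = minute 152.
Imaging must finish before quantification (must start by minute 152). With a 25-minute duration, imaging must start by 152 − 25 = minute 127.
So imaging can start as early as minute 51 and as late as minute 127, giving 127 − 51 = 76 minutes of slack.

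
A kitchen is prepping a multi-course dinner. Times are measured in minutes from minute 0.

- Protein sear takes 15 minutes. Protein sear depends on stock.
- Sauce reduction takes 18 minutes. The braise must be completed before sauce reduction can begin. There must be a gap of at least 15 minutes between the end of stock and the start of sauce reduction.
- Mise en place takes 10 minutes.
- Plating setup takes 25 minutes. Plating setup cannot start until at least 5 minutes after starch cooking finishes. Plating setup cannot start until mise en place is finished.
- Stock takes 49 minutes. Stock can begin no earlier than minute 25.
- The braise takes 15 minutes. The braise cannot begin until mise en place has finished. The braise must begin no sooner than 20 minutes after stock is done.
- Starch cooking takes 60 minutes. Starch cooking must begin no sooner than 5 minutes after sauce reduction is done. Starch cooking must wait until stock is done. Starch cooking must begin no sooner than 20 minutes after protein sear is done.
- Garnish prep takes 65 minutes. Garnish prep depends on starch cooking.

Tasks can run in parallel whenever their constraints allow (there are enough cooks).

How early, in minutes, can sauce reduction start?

109

Stock cannot begin until its own release at minute 25. It runs from minute 25 to 25 + 49 = minute 74.
Mise en place can start immediately at minute 0; it finishes at minute 10.
The braise has to wait for mise en place (finishes minute 10); stock (finishes minute 74, plus 20-minute gap → minute 94). The latest of these is minute 94, so the braise runs minute 94 to 94 + 15 = minute 109.
Sauce reduction waits on the braise (finishes minute 109); stock (finishes minute 74, plus 15-minute gap → minute 89). The latest of these is minute 109, which is the earliest sauce reduction can start.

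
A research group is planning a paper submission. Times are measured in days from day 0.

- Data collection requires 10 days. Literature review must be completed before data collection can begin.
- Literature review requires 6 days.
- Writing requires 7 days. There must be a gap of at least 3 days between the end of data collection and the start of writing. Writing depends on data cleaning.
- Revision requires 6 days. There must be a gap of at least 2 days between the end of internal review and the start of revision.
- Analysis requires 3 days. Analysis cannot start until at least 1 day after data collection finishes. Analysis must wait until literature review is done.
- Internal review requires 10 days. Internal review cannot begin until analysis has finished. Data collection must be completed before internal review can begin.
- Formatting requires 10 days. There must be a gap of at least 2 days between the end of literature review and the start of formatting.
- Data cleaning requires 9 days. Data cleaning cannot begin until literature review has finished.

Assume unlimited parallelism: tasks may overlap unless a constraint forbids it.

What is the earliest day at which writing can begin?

Literature review has no prerequisites, so it starts at day 0 and finishes at day 6.
After literature review (finishes day 6), data cleaning can start at day 6 and finishes at day 15.
Data collection waits on literature review (finishes day 6), so it starts at day 6 and finishes at 6 + 10 = day 16.
Writing waits on data collection (finishes day 16, plus 3-day gap → day 19); data cleaning (finishes day 15). The latest of these is day 19, which is the earliest writing can start.

19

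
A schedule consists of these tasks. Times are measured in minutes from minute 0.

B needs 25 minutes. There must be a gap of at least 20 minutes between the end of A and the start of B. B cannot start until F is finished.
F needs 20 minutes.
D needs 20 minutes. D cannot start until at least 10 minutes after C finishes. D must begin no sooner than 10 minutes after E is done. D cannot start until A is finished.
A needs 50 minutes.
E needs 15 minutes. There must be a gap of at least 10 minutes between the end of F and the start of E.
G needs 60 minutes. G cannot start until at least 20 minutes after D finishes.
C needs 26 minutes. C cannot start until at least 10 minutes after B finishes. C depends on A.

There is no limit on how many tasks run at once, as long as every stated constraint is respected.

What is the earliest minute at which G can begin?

181

Nothing blocks F, so it runs from minute 0 to minute 20.
E waits on F (finishes minute 20, plus 10-minute gap → minute 30), so it starts at minute 30 and finishes at 30 + 15 = minute 45.
A can start immediately at minute 0; it finishes at minute 50.
B has to wait for A (finishes minute 50, plus 20-minute gap → minute 70); F (finishes minute 20). The latest of these is minute 70, so B runs minute 70 to 70 + 25 = minute 95.
C needs all of B (finishes minute 95, plus 10-minute gap → minute 105); A (finishes minute 50). That puts its earliest start at minute 105; it finishes at 105 + 26 = minute 131.
For D: C (finishes minute 131, plus 10-minute gap → minute 141); E (finishes minute 45, plus 10-minute gap → minute 55); A (finishes minute 50). Taking the maximum gives a start of minute 141, and it finishes at 141 + 20 = minute 161.
G waits on D (finishes minute 161, plus 20-minute gap → minute 181), so the earliest it can start is minute 181.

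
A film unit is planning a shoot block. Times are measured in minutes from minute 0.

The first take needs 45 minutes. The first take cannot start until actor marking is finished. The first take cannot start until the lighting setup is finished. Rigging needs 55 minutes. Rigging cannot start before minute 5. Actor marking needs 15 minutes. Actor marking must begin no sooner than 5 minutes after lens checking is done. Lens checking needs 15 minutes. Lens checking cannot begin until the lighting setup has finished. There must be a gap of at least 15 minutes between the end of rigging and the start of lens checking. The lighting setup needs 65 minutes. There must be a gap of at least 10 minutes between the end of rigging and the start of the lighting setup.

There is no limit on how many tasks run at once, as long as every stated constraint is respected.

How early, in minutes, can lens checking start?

135

Rigging cannot begin until its own release at minute 5. It runs from minute 5 to 5 + 55 = minute 60.
The lighting setup cannot begin until rigging (finishes minute 60, plus 10-minute gap → minute 70). It runs from minute 70 to 70 + 65 = minute 135.
Lens checking waits on the lighting setup (finishes minute 135); rigging (finishes minute 60, plus 15-minute gap → minute 75). The latest of these is minute 135, which is the earliest lens checking can start.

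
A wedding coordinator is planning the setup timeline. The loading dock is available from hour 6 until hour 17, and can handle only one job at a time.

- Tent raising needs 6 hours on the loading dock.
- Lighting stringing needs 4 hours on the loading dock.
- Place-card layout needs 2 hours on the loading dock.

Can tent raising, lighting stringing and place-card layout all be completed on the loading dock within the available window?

The loading dock window is 17 − 6 = 11 hours.
Running back to back, the jobs need 6 + 4 + 2 = 12 hours on the loading dock.
Since 12 > 11, they cannot all fit.

No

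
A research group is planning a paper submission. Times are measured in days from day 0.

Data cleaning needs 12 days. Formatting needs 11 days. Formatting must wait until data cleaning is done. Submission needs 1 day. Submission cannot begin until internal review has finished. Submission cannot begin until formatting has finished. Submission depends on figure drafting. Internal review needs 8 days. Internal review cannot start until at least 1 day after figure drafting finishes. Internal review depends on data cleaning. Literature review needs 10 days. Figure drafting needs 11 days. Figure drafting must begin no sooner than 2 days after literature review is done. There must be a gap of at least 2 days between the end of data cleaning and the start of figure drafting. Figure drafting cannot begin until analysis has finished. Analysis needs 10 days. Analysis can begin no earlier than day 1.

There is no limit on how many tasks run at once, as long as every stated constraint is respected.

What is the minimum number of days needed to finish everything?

Analysis cannot begin until its own release at day 1. It runs from day 1 to 1 + 10 = day 11.
Data cleaning can start immediately at day 0; it finishes at day 12.
After data cleaning (finishes day 12), formatting can start at day 12 and finishes at day 23.
Literature review has no prerequisites, so it starts at day 0 and finishes at day 10.
Figure drafting needs all of literature review (finishes day 10, plus 2-day gap → day 12); data cleaning (finishes day 12, plus 2-day gap → day 14); analysis (finishes day 11). That puts its earliest start at day 14; it finishes at 14 + 11 = day 25.
Internal review cannot start until figure drafting (finishes day 25, plus 1-day gap → day 26); data cleaning (finishes day 12). The controlling bound is day 26, so internal review finishes at 26 + 8 = day 34.
Submission needs all of internal review (finishes day 34); formatting (finishes day 23); figure drafting (finishes day 25). That puts its earliest start at day 34; it finishes at 34 + 1 = day 35.
All tasks are finished once the last one completes. Finish times: Literature review at 10, Data cleaning at 12, Analysis at 11, Figure drafting at 25, Internal review at 34, Formatting at 23, Submission at 35. The latest is day 35.

35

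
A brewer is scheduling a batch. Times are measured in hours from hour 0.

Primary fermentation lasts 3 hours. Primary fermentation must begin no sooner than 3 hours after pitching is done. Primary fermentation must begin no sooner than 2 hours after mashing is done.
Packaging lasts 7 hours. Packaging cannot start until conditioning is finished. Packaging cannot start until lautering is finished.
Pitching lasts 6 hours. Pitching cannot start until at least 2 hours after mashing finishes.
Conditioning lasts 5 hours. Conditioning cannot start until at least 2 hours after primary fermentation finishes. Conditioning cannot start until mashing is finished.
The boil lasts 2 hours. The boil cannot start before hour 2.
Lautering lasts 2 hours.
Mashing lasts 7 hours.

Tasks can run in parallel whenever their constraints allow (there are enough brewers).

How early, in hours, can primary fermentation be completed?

21

Mashing has no prerequisites, so it starts at hour 0 and finishes at hour 7.
Pitching waits on mashing (finishes hour 7, plus 2-hour gap → hour 9), so it starts at hour 9 and finishes at 9 + 6 = hour 15.
Primary fermentation needs all of pitching (finishes hour 15, plus 3-hour gap → hour 18); mashing (finishes hour 7, plus 2-hour gap → hour 9). That puts its earliest start at hour 18; it finishes at 18 + 3 = hour 21.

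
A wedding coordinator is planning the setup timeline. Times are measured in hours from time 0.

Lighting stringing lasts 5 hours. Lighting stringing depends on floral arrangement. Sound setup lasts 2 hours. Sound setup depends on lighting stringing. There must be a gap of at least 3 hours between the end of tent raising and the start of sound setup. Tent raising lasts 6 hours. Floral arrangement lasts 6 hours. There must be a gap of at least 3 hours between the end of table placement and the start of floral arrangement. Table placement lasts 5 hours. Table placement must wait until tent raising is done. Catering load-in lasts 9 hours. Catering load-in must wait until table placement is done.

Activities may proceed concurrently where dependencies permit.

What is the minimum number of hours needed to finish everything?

27

Tent raising can start immediately at hour 0; it finishes at hour 6.
Table placement cannot begin until tent raising (finishes hour 6). It runs from hour 6 to 6 + 5 = hour 11.
Catering load-in waits on table placement (finishes hour 11), so it starts at hour 11 and finishes at 11 + 9 = hour 20.
Floral arrangement waits on table placement (finishes hour 11, plus 3-hour gap → hour 14), so it starts at hour 14 and finishes at 14 + 6 = hour 20.
Lighting stringing waits on floral arrangement (finishes hour 20), so it starts at hour 20 and finishes at 20 + 5 = hour 25.
Sound setup cannot start until lighting stringing (finishes hour 25); tent raising (finishes hour 6, plus 3-hour gap → hour 9). The controlling bound is hour 25, so sound setup finishes at 25 + 2 = hour 27.
All tasks are finished once the last one completes. Finish times: Tent raising at 6, Table placement at 11, Floral arrangement at 20, Lighting stringing at 25, Sound setup at 27, Catering load-in at 20. The latest is hour 27.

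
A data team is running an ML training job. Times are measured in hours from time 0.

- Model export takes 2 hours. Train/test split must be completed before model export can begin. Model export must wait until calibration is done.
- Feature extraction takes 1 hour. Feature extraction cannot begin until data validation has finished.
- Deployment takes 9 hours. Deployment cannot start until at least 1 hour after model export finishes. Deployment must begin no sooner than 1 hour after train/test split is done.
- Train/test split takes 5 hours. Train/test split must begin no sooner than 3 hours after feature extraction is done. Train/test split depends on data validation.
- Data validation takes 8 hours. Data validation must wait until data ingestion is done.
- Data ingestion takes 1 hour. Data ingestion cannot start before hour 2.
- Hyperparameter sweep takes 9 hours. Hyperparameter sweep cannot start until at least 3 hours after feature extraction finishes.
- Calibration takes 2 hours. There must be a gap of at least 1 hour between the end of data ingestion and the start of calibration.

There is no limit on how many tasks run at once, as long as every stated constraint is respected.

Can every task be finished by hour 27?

No

After its own release at hour 2, data ingestion can start at hour 2 and finishes at hour 3.
After data ingestion (finishes hour 3, plus 1-hour gap → hour 4), calibration can start at hour 4 and finishes at hour 6.
Data validation waits on data ingestion (finishes hour 3), so it starts at hour 3 and finishes at 3 + 8 = hour 11.
Feature extraction waits on data validation (finishes hour 11), so it starts at hour 11 and finishes at 11 + 1 = hour 12.
After feature extraction (finishes hour 12, plus 3-hour gap → hour 15), hyperparameter sweep can start at hour 15 and finishes at hour 24.
Train/test split cannot start until feature extraction (finishes hour 12, plus 3-hour gap → hour 15); data validation (finishes hour 11). The controlling bound is hour 15, so train/test split finishes at 15 + 5 = hour 20.
For model export: train/test split (finishes hour 20); calibration (finishes hour 6). Taking the maximum gives a start of hour 20, and it finishes at 20 + 2 = hour 22.
Deployment has to wait for model export (finishes hour 22, plus 1-hour gap → hour 23); train/test split (finishes hour 20, plus 1-hour gap → hour 21). The latest of these is hour 23, so deployment runs hour 23 to 23 + 9 = hour 32.
The earliest everything can be done is hour 32, which is after the deadline of 27, so it is not possible.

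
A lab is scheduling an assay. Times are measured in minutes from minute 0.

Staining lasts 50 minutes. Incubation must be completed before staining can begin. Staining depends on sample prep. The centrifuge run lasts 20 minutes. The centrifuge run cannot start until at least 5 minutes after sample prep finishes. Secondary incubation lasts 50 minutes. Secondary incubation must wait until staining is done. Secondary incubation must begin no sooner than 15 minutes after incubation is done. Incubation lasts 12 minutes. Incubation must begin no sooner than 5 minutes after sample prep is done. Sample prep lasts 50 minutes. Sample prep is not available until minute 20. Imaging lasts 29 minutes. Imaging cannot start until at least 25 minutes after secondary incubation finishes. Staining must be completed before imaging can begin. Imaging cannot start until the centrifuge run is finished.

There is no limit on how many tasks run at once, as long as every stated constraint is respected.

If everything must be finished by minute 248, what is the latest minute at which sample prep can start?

To finish by minute 248, imaging (duration 29) must start no later than minute 219.
Since imaging (must start by minute 219, minus 25-minute gap → minute 194) depends on it, secondary incubation must finish by minute 194. Backing off its 50-minute duration gives a latest start of minute 144.
For staining: secondary incubation (must start by minute 144); imaging (must start by minute 219). The most restrictive is minute 144; with a 50-minute duration, staining must start by minute 94.
Incubation feeds staining (must start by minute 94); secondary incubation (must start by minute 144, minus 15-minute gap → minute 129). Taking the minimum, incubation must finish by minute 94 and start by 94 − 12 = minute 82.
The centrifuge run has to be done before imaging (must start by minute 219). That means finishing by minute 219, i.e. starting by 219 − 20 = minute 199.
For sample prep: incubation (must start by minute 82, minus 5-minute gap → minute 77); the centrifuge run (must start by minute 199, minus 5-minute gap → minute 194); staining (must start by minute 94). The most restrictive is minute 77; with a 50-minute duration, sample prep must start by minute 27.

27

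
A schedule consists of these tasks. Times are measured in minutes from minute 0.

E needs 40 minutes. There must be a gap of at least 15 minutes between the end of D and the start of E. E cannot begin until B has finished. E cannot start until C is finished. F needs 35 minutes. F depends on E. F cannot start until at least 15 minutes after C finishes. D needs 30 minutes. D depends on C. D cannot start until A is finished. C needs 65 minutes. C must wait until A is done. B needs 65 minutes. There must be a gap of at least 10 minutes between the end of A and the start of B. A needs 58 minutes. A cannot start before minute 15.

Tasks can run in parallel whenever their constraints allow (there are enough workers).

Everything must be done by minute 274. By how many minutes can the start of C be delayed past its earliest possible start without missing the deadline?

16

After its own release at minute 15, A can start at minute 15 and finishes at minute 73.
C waits on A (finishes minute 73), so it starts at minute 73 and finishes at 73 + 65 = minute 138.

Working backward from the deadline:
F has no dependents, so it just needs to finish by minute 274. Starting by 274 − 35 = minute 239 achieves that.
E has to be done before F (must start by minute 239). That means finishing by minute 239, i.e. starting by 239 − 40 = minute 199.
D has to be done before E (must start by minute 199, minus 15-minute gap → minute 184). That means finishing by minute 184, i.e. starting by 184 − 30 = minute 154.
C must finish in time for D (must start by minute 154); E (must start by minute 199); F (must start by minute 239, minus 15-minute gap → minute 224). The tightest is minute 154, so C must start by 154 − 65 = minute 89.
So C can start as early as minute 73 and as late as minute 89, giving 89 − 73 = 16 minutes of slack.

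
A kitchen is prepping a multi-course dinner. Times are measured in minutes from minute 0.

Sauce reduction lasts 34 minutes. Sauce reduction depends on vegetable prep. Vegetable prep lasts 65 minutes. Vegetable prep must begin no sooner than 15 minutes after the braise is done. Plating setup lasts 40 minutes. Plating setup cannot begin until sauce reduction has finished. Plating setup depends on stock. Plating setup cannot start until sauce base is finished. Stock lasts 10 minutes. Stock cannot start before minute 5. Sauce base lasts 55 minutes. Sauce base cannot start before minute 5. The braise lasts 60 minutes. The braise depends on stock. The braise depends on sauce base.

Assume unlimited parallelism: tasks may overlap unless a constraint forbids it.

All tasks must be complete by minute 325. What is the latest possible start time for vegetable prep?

Plating setup must finish by minute 325; it takes 40 minutes, so it must start by 325 − 40 = minute 285.
Sauce reduction must finish before plating setup (must start by minute 285). With a 34-minute duration, sauce reduction must start by 285 − 34 = minute 251.
Vegetable prep feeds into sauce reduction (must start by minute 251); so vegetable prep must finish by minute 251 and therefore start by minute 186.

186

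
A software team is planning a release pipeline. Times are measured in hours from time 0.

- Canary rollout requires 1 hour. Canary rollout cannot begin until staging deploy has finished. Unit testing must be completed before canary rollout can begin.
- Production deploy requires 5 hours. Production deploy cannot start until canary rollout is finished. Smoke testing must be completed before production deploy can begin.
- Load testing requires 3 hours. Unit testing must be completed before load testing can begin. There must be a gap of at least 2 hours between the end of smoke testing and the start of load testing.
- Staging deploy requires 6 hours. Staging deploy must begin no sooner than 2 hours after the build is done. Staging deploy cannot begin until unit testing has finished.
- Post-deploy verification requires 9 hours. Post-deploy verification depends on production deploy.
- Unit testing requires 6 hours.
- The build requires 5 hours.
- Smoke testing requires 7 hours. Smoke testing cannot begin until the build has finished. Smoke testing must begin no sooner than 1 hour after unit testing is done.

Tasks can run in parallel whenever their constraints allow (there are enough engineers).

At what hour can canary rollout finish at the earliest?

14

Unit testing has no prerequisites, so it starts at hour 0 and finishes at hour 6.
The build can start immediately at hour 0; it finishes at hour 5.
For staging deploy: the build (finishes hour 5, plus 2-hour gap → hour 7); unit testing (finishes hour 6). Taking the maximum gives a start of hour 7, and it finishes at 7 + 6 = hour 13.
Canary rollout has to wait for staging deploy (finishes hour 13); unit testing (finishes hour 6). The latest of these is hour 13, so canary rollout runs hour 13 to 13 + 1 = hour 14.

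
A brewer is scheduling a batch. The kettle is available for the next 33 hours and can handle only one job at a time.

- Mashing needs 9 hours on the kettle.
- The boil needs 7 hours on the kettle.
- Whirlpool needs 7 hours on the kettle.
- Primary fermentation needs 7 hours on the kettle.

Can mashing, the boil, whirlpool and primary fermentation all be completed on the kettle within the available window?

Yes

Running back to back, the jobs need 9 + 7 + 7 + 7 = 30 hours on the kettle.
Since 30 ≤ 33, they fit within the window.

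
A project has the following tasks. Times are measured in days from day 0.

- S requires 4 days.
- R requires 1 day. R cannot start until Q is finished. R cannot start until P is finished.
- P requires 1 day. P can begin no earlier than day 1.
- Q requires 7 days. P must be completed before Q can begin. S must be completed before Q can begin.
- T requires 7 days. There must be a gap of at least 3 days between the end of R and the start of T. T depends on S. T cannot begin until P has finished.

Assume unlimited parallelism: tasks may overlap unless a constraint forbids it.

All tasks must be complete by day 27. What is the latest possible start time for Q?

To finish by day 27, T (duration 7) must start no later than day 20.
R feeds into T (must start by day 20, minus 3-day gap → day 17); so R must finish by day 17 and therefore start by day 16.
Q feeds into R (must start by day 16); so Q must finish by day 16 and therefore start by day 9.

9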